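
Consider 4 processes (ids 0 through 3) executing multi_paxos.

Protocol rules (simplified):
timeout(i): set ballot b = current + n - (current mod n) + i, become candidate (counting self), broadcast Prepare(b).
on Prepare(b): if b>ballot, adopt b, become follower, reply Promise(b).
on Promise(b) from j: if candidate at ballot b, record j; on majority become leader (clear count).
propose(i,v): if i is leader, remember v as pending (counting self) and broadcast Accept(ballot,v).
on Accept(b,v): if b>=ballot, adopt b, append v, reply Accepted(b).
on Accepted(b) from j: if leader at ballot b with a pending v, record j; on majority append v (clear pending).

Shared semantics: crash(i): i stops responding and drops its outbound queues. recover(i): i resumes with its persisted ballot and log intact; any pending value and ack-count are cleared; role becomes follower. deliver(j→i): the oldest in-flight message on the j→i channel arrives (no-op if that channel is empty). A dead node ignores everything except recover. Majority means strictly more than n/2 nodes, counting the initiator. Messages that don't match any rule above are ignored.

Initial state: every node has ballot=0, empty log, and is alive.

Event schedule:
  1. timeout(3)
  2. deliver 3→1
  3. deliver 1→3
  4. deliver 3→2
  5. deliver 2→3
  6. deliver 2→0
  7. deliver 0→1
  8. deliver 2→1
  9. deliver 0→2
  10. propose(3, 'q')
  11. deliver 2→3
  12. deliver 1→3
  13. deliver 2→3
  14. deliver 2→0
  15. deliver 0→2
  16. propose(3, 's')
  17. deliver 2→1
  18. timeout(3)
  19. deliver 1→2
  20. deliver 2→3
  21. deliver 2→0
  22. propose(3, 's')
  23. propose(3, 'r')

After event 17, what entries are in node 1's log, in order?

empty

[1] timeout(3) → N3(cand b7 [-])
[2] deliver 3→1 → N1(foll b7 [-])
[3] deliver 1→3 → ∅
[4] deliver 3→2 → N2(foll b7 [-])
[5] deliver 2→3 → N3(lead b7 [-])
[6] deliver 2→0 → ∅
[7] deliver 0→1 → ∅
[8] deliver 2→1 → ∅
[9] deliver 0→2 → ∅
[10] propose(3,'q') → ∅
[11] deliver 2→3 → ∅
[12] deliver 1→3 → ∅
[13] deliver 2→3 → ∅
[14] deliver 2→0 → ∅
[15] deliver 0→2 → ∅
[16] propose(3,'s') → ∅
[17] deliver 2→1 → ∅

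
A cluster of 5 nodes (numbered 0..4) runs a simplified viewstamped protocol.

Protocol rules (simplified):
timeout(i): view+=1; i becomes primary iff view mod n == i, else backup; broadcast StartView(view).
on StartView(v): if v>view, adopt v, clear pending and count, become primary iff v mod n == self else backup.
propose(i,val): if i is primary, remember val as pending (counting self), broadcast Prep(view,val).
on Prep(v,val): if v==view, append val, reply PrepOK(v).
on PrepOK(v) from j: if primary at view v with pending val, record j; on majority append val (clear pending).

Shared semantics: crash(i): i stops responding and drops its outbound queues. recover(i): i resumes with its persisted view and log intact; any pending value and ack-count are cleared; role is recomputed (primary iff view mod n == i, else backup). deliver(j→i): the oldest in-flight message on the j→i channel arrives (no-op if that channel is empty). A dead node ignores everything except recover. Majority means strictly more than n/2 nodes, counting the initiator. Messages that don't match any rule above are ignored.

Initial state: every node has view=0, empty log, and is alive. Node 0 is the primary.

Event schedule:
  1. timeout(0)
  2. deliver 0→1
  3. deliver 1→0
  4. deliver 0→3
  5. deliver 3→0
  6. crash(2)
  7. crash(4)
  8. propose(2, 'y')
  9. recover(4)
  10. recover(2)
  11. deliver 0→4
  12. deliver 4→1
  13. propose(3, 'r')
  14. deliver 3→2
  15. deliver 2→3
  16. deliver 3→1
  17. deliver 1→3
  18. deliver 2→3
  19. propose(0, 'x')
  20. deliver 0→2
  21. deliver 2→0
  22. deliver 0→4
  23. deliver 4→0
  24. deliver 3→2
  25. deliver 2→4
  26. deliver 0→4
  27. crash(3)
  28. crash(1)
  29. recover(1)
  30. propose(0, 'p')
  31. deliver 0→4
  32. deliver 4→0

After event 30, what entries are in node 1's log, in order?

step 1 timeout(0): 0={back,v=1,log=-}
step 2 deliver 0→1: 1={prim,v=1,log=-}
step 3 deliver 1→0: —
step 4 deliver 0→3: 3={back,v=1,log=-}
step 5 deliver 3→0: —
step 6 crash(2): 2={✗back,v=0,log=-}
step 7 crash(4): 4={✗back,v=0,log=-}
step 8 propose(2,'y'): —
step 9 recover(4): 4={back,v=0,log=-}
step 10 recover(2): 2={back,v=0,log=-}
step 11 deliver 0→4: 4={back,v=1,log=-}
step 12 deliver 4→1: —
step 13 propose(3,'r'): —
step 14 deliver 3→2: —
step 15 deliver 2→3: —
step 16 deliver 3→1: —
step 17 deliver 1→3: —
step 18 deliver 2→3: —
step 19 propose(0,'x'): —
step 20 deliver 0→2: 2={back,v=1,log=-}
step 21 deliver 2→0: —
step 22 deliver 0→4: —
step 23 deliver 4→0: —
step 24 deliver 3→2: —
step 25 deliver 2→4: —
step 26 deliver 0→4: —
step 27 crash(3): 3={✗back,v=1,log=-}
step 28 crash(1): 1={✗prim,v=1,log=-}
step 29 recover(1): 1={prim,v=1,log=-}
step 30 propose(0,'p'): —

empty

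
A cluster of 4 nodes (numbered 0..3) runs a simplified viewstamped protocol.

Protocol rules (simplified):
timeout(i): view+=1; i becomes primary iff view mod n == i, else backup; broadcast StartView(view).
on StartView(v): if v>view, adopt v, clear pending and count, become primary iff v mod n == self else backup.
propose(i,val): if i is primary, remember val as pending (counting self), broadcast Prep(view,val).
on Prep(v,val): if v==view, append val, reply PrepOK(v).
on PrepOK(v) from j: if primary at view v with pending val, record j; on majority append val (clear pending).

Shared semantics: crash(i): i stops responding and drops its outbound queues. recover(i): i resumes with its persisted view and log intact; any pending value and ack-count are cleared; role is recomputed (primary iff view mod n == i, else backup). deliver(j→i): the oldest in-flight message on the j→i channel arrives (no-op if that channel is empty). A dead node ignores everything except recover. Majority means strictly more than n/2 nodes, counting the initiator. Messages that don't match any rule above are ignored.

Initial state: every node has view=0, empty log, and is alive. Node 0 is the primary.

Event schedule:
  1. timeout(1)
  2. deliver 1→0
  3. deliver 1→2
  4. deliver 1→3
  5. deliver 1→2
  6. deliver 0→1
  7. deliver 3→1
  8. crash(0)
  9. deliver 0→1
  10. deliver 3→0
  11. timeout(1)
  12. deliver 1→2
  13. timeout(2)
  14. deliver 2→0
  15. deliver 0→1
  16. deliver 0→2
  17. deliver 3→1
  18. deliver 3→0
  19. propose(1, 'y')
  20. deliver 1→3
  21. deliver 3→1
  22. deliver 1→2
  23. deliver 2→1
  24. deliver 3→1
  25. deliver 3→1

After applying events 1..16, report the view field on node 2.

3

step 1 timeout(1): 1={prim,v=1,log=-}
step 2 deliver 1→0: 0={back,v=1,log=-}
step 3 deliver 1→2: 2={back,v=1,log=-}
step 4 deliver 1→3: 3={back,v=1,log=-}
step 5 deliver 1→2: —
step 6 deliver 0→1: —
step 7 deliver 3→1: —
step 8 crash(0): 0={✗back,v=1,log=-}
step 9 deliver 0→1: —
step 10 deliver 3→0: —
step 11 timeout(1): 1={back,v=2,log=-}
step 12 deliver 1→2: 2={prim,v=2,log=-}
step 13 timeout(2): 2={back,v=3,log=-}
step 14 deliver 2→0: —
step 15 deliver 0→1: —
step 16 deliver 0→2: —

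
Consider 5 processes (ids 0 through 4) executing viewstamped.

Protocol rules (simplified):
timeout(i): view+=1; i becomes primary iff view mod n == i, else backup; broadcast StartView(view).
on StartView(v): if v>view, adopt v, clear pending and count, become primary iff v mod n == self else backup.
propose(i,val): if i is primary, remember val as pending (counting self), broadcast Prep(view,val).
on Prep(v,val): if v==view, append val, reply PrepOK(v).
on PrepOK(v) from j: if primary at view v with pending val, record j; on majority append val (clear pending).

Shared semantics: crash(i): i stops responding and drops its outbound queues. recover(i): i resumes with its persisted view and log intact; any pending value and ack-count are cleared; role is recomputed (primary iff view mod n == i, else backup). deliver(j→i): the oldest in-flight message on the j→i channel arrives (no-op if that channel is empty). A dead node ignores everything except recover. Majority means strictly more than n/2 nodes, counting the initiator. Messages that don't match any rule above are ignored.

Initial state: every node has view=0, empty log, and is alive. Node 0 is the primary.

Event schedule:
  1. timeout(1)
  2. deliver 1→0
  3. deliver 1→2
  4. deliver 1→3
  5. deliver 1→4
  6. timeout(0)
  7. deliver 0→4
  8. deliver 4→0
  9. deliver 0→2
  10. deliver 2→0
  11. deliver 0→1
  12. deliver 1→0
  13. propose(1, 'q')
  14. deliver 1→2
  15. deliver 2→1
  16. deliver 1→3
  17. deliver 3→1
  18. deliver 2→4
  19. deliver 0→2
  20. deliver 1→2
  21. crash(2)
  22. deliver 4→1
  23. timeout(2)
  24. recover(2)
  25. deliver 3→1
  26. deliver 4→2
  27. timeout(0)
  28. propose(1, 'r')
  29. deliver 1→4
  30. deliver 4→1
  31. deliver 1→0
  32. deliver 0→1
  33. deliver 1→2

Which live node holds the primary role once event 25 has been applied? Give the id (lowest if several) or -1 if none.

2

1. timeout(1):  <1:prim v1 ->
2. deliver 1→0:  <0:back v1 ->
3. deliver 1→2:  <2:back v1 ->
4. deliver 1→3:  <3:back v1 ->
5. deliver 1→4:  <4:back v1 ->
6. timeout(0):  <0:back v2 ->
7. deliver 0→4:  <4:back v2 ->
8. deliver 4→0:  nop
9. deliver 0→2:  <2:prim v2 ->
10. deliver 2→0:  nop
11. deliver 0→1:  <1:back v2 ->
12. deliver 1→0:  nop
13. propose(1,'q'):  nop
14. deliver 1→2:  nop
15. deliver 2→1:  nop
16. deliver 1→3:  nop
17. deliver 3→1:  nop
18. deliver 2→4:  nop
19. deliver 0→2:  nop
20. deliver 1→2:  nop
21. crash(2):  <2:✗prim v2 ->
22. deliver 4→1:  nop
23. timeout(2):  nop
24. recover(2):  <2:prim v2 ->
25. deliver 3→1:  nop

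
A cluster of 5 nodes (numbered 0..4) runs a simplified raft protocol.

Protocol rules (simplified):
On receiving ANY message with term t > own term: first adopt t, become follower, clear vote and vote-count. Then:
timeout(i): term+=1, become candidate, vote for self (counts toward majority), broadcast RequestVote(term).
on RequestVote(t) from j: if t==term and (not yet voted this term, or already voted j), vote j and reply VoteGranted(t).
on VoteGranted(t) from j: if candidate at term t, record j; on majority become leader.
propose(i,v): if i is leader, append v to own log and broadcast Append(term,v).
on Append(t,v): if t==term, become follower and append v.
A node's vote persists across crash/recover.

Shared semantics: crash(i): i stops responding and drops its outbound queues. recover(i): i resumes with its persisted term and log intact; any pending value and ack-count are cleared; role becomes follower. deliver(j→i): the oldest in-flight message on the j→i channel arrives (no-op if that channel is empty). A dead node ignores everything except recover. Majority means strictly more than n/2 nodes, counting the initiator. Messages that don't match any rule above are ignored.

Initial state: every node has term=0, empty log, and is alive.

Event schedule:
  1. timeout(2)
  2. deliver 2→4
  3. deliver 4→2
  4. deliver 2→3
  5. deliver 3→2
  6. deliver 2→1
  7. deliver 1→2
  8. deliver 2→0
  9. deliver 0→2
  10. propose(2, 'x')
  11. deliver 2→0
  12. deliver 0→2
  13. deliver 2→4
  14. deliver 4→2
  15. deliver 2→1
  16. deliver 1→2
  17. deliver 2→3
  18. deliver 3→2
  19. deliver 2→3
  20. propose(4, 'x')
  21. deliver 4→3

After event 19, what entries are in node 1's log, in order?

after 1 — timeout(2): n2:cand/t1/[-]
after 2 — deliver 2→4: n4:foll/t1/[-]
after 3 — deliver 4→2: ·
after 4 — deliver 2→3: n3:foll/t1/[-]
after 5 — deliver 3→2: n2:lead/t1/[-]
after 6 — deliver 2→1: n1:foll/t1/[-]
after 7 — deliver 1→2: ·
after 8 — deliver 2→0: n0:foll/t1/[-]
after 9 — deliver 0→2: ·
after 10 — propose(2,'x'): n2:lead/t1/[x]
after 11 — deliver 2→0: n0:foll/t1/[x]
after 12 — deliver 0→2: ·
after 13 — deliver 2→4: n4:foll/t1/[x]
after 14 — deliver 4→2: ·
after 15 — deliver 2→1: n1:foll/t1/[x]
after 16 — deliver 1→2: ·
after 17 — deliver 2→3: n3:foll/t1/[x]
after 18 — deliver 3→2: ·
after 19 — deliver 2→3: ·

x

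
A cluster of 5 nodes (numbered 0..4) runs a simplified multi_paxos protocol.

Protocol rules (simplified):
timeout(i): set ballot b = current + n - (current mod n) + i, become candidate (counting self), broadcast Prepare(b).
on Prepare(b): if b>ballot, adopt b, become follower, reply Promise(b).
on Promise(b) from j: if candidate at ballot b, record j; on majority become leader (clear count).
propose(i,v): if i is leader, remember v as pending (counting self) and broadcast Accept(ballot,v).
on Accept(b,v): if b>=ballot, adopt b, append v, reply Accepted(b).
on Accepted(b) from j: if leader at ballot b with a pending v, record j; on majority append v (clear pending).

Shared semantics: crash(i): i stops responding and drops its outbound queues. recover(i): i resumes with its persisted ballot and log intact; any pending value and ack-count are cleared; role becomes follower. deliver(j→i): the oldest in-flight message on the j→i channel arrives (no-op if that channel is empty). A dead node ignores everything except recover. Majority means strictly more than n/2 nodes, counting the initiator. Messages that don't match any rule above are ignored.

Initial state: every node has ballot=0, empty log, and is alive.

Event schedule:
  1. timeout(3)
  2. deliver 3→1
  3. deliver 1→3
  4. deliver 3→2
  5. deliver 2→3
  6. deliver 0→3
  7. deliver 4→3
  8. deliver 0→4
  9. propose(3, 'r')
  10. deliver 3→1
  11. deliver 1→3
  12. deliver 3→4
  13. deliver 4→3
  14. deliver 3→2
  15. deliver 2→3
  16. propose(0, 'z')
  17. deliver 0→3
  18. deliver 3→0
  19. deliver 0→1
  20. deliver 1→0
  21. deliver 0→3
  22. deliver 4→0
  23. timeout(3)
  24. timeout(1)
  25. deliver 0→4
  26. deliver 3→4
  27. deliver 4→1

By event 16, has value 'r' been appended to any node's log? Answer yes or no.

1. timeout(3):  <3:cand b8 ->
2. deliver 3→1:  <1:foll b8 ->
3. deliver 1→3:  nop
4. deliver 3→2:  <2:foll b8 ->
5. deliver 2→3:  <3:lead b8 ->
6. deliver 0→3:  nop
7. deliver 4→3:  nop
8. deliver 0→4:  nop
9. propose(3,'r'):  nop
10. deliver 3→1:  <1:foll b8 r>
11. deliver 1→3:  nop
12. deliver 3→4:  <4:foll b8 ->
13. deliver 4→3:  nop
14. deliver 3→2:  <2:foll b8 r>
15. deliver 2→3:  <3:lead b8 r>
16. propose(0,'z'):  nop

yes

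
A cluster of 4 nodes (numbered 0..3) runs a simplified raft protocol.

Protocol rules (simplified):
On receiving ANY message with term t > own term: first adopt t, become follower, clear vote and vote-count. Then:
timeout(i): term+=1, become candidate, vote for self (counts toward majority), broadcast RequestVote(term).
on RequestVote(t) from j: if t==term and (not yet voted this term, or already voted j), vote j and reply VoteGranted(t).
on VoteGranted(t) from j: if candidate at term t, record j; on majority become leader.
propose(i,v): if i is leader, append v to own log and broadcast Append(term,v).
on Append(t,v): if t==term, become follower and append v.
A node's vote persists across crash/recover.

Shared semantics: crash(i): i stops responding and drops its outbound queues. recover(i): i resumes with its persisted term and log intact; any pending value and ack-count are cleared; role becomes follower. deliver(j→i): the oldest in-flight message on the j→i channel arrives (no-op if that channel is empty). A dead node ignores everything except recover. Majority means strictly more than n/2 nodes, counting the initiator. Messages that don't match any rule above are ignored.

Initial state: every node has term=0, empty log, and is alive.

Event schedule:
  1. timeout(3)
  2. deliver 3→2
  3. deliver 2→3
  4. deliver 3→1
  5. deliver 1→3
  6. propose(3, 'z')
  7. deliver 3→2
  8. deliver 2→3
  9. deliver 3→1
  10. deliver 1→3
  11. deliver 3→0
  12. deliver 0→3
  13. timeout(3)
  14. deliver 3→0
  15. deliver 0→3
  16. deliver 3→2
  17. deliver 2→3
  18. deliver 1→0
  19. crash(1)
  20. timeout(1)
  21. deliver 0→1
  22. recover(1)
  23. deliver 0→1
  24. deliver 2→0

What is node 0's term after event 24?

1

step 1 timeout(3): 3={cand,t=1,log=-}
step 2 deliver 3→2: 2={foll,t=1,log=-}
step 3 deliver 2→3: —
step 4 deliver 3→1: 1={foll,t=1,log=-}
step 5 deliver 1→3: 3={lead,t=1,log=-}
step 6 propose(3,'z'): 3={lead,t=1,log=z}
step 7 deliver 3→2: 2={foll,t=1,log=z}
step 8 deliver 2→3: —
step 9 deliver 3→1: 1={foll,t=1,log=z}
step 10 deliver 1→3: —
step 11 deliver 3→0: 0={foll,t=1,log=-}
step 12 deliver 0→3: —
step 13 timeout(3): 3={cand,t=2,log=z}
step 14 deliver 3→0: 0={foll,t=1,log=z}
step 15 deliver 0→3: —
step 16 deliver 3→2: 2={foll,t=2,log=z}
step 17 deliver 2→3: —
step 18 deliver 1→0: —
step 19 crash(1): 1={✗foll,t=1,log=z}
step 20 timeout(1): —
step 21 deliver 0→1: —
step 22 recover(1): 1={foll,t=1,log=z}
step 23 deliver 0→1: —
step 24 deliver 2→0: —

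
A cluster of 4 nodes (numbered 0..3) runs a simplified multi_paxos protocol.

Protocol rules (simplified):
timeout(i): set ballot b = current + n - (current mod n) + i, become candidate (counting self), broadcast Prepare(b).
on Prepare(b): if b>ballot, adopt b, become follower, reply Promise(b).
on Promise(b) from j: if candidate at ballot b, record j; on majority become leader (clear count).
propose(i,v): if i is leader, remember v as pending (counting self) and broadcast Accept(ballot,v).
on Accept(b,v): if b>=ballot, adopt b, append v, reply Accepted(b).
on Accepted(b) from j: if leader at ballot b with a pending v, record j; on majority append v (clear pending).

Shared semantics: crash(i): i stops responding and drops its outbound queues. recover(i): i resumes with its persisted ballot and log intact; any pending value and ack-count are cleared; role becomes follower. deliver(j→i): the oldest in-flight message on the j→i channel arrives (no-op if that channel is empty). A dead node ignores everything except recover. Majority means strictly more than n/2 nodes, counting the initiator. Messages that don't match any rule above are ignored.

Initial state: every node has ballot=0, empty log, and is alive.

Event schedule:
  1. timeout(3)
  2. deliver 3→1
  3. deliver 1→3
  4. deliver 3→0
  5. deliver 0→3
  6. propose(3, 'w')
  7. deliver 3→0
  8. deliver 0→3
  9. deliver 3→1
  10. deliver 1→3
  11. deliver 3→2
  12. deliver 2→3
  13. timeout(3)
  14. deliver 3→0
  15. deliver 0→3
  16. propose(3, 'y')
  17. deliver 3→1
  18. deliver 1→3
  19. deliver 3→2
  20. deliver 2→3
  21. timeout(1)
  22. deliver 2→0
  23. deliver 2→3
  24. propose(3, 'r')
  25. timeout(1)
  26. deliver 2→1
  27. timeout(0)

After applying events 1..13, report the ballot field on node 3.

11

after 1 — timeout(3): n3:cand/b7/[-]
after 2 — deliver 3→1: n1:foll/b7/[-]
after 3 — deliver 1→3: ·
after 4 — deliver 3→0: n0:foll/b7/[-]
after 5 — deliver 0→3: n3:lead/b7/[-]
after 6 — propose(3,'w'): ·
after 7 — deliver 3→0: n0:foll/b7/[w]
after 8 — deliver 0→3: ·
after 9 — deliver 3→1: n1:foll/b7/[w]
after 10 — deliver 1→3: n3:lead/b7/[w]
after 11 — deliver 3→2: n2:foll/b7/[-]
after 12 — deliver 2→3: ·
after 13 — timeout(3): n3:cand/b11/[w]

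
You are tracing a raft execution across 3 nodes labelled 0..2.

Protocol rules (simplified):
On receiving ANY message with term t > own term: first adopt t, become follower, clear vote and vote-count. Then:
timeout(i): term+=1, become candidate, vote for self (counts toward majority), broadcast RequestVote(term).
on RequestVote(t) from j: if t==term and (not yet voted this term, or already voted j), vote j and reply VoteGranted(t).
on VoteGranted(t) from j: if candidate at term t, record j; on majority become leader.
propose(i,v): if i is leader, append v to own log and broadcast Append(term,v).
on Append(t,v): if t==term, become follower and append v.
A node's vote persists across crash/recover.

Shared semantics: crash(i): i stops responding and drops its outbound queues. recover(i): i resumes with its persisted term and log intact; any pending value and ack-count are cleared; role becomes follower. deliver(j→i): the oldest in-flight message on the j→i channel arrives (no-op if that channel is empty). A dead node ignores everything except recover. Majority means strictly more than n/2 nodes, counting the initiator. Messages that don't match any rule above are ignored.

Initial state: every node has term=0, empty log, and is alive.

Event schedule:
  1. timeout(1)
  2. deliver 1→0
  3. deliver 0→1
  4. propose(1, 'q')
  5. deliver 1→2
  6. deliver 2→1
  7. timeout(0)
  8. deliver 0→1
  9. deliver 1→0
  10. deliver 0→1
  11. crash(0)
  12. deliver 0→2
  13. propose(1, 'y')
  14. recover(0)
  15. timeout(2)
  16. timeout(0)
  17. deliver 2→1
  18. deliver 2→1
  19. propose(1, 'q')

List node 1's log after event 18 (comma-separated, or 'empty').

e1 timeout(1): 1[cand,t=1,-]
e2 deliver 1→0: 0[foll,t=1,-]
e3 deliver 0→1: 1[lead,t=1,-]
e4 propose(1,'q'): 1[lead,t=1,q]
e5 deliver 1→2: 2[foll,t=1,-]
e6 deliver 2→1: ·
e7 timeout(0): 0[cand,t=2,-]
e8 deliver 0→1: 1[foll,t=2,q]
e9 deliver 1→0: ·
e10 deliver 0→1: ·
e11 crash(0): 0[✗cand,t=2,-]
e12 deliver 0→2: ·
e13 propose(1,'y'): ·
e14 recover(0): 0[foll,t=2,-]
e15 timeout(2): 2[cand,t=2,-]
e16 timeout(0): 0[cand,t=3,-]
e17 deliver 2→1: ·
e18 deliver 2→1: ·

q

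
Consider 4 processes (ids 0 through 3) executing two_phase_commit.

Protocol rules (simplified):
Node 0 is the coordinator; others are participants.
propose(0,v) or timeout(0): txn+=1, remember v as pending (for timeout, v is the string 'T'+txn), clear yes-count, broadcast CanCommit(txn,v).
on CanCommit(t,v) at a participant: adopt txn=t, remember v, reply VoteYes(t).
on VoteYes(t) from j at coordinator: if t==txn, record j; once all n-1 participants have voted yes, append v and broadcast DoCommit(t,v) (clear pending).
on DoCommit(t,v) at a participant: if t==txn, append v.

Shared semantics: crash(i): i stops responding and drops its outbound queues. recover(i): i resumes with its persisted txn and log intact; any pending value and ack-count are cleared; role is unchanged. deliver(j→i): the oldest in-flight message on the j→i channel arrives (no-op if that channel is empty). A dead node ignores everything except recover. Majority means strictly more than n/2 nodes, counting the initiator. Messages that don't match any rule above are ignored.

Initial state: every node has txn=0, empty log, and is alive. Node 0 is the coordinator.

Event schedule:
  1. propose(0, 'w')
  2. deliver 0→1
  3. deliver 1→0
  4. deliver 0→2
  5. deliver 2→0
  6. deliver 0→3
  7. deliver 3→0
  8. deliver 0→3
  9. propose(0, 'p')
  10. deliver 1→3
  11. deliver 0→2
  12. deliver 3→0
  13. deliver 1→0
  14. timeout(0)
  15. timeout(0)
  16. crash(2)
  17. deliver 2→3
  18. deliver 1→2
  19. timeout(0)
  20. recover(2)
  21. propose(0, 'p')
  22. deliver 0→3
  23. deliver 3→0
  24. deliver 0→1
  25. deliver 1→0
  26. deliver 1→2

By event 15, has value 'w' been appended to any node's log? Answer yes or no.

after 1 — propose(0,'w'): n0:coor/t1/[-]
after 2 — deliver 0→1: n1:part/t1/[-]
after 3 — deliver 1→0: ·
after 4 — deliver 0→2: n2:part/t1/[-]
after 5 — deliver 2→0: ·
after 6 — deliver 0→3: n3:part/t1/[-]
after 7 — deliver 3→0: n0:coor/t1/[w]
after 8 — deliver 0→3: n3:part/t1/[w]
after 9 — propose(0,'p'): n0:coor/t2/[w]
after 10 — deliver 1→3: ·
after 11 — deliver 0→2: n2:part/t1/[w]
after 12 — deliver 3→0: ·
after 13 — deliver 1→0: ·
after 14 — timeout(0): n0:coor/t3/[w]
after 15 — timeout(0): n0:coor/t4/[w]

yes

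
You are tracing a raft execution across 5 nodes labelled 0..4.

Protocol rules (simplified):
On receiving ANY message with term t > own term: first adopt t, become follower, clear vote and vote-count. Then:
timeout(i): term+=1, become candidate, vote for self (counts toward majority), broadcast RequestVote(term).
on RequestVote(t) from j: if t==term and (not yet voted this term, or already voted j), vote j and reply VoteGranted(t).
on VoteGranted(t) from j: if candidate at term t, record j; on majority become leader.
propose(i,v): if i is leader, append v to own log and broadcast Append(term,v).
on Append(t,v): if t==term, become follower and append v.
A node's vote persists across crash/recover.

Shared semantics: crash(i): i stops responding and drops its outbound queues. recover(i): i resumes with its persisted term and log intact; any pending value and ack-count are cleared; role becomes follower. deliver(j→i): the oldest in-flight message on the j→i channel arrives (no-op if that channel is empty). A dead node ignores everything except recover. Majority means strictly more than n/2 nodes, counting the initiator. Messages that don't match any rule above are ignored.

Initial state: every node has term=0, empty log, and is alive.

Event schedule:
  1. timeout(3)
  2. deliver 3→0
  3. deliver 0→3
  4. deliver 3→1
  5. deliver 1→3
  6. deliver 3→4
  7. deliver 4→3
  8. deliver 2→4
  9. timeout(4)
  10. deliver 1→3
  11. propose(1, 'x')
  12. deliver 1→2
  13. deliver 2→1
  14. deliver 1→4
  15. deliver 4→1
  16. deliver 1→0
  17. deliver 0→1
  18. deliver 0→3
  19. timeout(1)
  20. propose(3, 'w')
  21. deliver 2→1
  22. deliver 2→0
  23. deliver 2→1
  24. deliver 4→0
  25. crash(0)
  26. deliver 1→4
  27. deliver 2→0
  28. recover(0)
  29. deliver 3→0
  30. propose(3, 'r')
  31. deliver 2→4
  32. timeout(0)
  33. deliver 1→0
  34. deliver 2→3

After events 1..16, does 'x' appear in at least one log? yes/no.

no

[1] timeout(3) → N3(cand t1 [-])
[2] deliver 3→0 → N0(foll t1 [-])
[3] deliver 0→3 → ∅
[4] deliver 3→1 → N1(foll t1 [-])
[5] deliver 1→3 → N3(lead t1 [-])
[6] deliver 3→4 → N4(foll t1 [-])
[7] deliver 4→3 → ∅
[8] deliver 2→4 → ∅
[9] timeout(4) → N4(cand t2 [-])
[10] deliver 1→3 → ∅
[11] propose(1,'x') → ∅
[12] deliver 1→2 → ∅
[13] deliver 2→1 → ∅
[14] deliver 1→4 → ∅
[15] deliver 4→1 → N1(foll t2 [-])
[16] deliver 1→0 → ∅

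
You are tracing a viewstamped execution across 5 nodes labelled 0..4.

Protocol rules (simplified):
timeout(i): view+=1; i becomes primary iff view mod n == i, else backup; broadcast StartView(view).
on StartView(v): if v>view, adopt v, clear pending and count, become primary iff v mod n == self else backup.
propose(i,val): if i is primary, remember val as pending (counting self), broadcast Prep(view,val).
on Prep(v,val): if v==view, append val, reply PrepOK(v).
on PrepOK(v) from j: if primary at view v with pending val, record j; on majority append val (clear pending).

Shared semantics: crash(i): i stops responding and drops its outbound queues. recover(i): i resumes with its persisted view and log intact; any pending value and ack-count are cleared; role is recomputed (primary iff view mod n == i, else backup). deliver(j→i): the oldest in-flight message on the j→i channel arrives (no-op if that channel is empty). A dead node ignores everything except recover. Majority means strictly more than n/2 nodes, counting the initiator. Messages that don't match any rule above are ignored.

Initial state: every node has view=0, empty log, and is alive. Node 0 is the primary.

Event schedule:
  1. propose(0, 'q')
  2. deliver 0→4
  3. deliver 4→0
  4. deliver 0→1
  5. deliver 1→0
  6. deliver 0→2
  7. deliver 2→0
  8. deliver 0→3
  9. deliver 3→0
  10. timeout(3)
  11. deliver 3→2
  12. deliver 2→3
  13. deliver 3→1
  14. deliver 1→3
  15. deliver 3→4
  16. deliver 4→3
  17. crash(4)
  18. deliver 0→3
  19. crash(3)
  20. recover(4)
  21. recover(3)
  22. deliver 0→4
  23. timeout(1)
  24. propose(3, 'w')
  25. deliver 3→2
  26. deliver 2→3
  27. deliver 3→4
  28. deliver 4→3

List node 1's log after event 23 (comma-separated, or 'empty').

q

[1] propose(0,'q') → ∅
[2] deliver 0→4 → N4(back v0 [q])
[3] deliver 4→0 → ∅
[4] deliver 0→1 → N1(back v0 [q])
[5] deliver 1→0 → N0(prim v0 [q])
[6] deliver 0→2 → N2(back v0 [q])
[7] deliver 2→0 → ∅
[8] deliver 0→3 → N3(back v0 [q])
[9] deliver 3→0 → ∅
[10] timeout(3) → N3(back v1 [q])
[11] deliver 3→2 → N2(back v1 [q])
[12] deliver 2→3 → ∅
[13] deliver 3→1 → N1(prim v1 [q])
[14] deliver 1→3 → ∅
[15] deliver 3→4 → N4(back v1 [q])
[16] deliver 4→3 → ∅
[17] crash(4) → N4(✗back v1 [q])
[18] deliver 0→3 → ∅
[19] crash(3) → N3(✗back v1 [q])
[20] recover(4) → N4(back v1 [q])
[21] recover(3) → N3(back v1 [q])
[22] deliver 0→4 → ∅
[23] timeout(1) → N1(back v2 [q])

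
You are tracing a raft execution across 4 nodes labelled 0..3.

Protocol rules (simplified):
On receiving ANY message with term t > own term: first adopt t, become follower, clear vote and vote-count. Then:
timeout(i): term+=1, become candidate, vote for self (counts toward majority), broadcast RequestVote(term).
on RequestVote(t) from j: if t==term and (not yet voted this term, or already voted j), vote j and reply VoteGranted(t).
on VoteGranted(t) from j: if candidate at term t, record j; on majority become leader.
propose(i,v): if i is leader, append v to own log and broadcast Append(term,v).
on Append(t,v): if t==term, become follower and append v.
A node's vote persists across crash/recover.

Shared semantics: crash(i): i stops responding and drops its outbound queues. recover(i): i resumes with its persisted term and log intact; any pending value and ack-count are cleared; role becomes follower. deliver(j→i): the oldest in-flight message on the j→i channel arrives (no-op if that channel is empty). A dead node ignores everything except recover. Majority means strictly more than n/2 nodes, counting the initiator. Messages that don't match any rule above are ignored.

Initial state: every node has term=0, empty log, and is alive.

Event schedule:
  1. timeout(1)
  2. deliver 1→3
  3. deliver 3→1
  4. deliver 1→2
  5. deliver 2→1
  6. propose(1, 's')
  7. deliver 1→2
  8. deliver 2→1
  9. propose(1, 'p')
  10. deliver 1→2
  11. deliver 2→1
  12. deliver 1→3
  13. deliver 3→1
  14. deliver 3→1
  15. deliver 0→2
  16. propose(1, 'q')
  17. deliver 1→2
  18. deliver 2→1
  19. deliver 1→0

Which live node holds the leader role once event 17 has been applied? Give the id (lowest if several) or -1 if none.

[1] timeout(1) → N1(cand t1 [-])
[2] deliver 1→3 → N3(foll t1 [-])
[3] deliver 3→1 → ∅
[4] deliver 1→2 → N2(foll t1 [-])
[5] deliver 2→1 → N1(lead t1 [-])
[6] propose(1,'s') → N1(lead t1 [s])
[7] deliver 1→2 → N2(foll t1 [s])
[8] deliver 2→1 → ∅
[9] propose(1,'p') → N1(lead t1 [s,p])
[10] deliver 1→2 → N2(foll t1 [s,p])
[11] deliver 2→1 → ∅
[12] deliver 1→3 → N3(foll t1 [s])
[13] deliver 3→1 → ∅
[14] deliver 3→1 → ∅
[15] deliver 0→2 → ∅
[16] propose(1,'q') → N1(lead t1 [s,p,q])
[17] deliver 1→2 → N2(foll t1 [s,p,q])

1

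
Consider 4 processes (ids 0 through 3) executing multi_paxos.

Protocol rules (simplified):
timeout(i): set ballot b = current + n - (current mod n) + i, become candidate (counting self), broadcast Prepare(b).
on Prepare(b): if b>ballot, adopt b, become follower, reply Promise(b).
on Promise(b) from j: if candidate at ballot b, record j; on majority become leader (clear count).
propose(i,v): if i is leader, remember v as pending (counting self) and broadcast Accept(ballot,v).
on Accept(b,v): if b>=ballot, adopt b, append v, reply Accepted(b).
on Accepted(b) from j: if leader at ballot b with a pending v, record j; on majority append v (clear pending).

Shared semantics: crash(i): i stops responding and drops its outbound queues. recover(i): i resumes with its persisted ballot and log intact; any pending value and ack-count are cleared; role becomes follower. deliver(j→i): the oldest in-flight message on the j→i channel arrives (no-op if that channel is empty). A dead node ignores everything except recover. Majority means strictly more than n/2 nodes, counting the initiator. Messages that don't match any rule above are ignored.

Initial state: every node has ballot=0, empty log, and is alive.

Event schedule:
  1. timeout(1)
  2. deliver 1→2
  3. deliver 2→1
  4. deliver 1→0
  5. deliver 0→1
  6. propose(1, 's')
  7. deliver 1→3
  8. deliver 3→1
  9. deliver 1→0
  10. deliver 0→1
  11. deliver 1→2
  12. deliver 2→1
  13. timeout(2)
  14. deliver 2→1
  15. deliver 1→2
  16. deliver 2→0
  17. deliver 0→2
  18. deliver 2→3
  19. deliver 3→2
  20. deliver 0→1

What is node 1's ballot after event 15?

10

step 1 timeout(1): 1={cand,b=5,log=-}
step 2 deliver 1→2: 2={foll,b=5,log=-}
step 3 deliver 2→1: —
step 4 deliver 1→0: 0={foll,b=5,log=-}
step 5 deliver 0→1: 1={lead,b=5,log=-}
step 6 propose(1,'s'): —
step 7 deliver 1→3: 3={foll,b=5,log=-}
step 8 deliver 3→1: —
step 9 deliver 1→0: 0={foll,b=5,log=s}
step 10 deliver 0→1: —
step 11 deliver 1→2: 2={foll,b=5,log=s}
step 12 deliver 2→1: 1={lead,b=5,log=s}
step 13 timeout(2): 2={cand,b=10,log=s}
step 14 deliver 2→1: 1={foll,b=10,log=s}
step 15 deliver 1→2: —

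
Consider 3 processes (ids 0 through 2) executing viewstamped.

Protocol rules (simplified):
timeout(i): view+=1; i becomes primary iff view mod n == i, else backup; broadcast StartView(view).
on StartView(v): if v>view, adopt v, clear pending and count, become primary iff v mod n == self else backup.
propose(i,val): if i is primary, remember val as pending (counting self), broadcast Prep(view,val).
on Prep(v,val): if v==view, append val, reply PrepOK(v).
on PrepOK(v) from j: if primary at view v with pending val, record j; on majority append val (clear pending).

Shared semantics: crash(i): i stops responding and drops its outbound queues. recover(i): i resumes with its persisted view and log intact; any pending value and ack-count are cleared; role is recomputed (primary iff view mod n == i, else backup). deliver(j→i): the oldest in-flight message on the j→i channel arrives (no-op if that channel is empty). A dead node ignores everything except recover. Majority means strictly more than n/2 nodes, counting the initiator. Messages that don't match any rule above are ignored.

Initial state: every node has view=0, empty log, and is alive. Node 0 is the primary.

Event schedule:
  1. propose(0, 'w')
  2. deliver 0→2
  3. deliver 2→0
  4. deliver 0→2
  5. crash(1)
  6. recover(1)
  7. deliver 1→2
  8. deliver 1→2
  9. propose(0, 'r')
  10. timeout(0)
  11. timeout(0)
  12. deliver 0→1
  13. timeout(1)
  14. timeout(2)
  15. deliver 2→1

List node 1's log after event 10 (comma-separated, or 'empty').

step 1 propose(0,'w'): —
step 2 deliver 0→2: 2={back,v=0,log=w}
step 3 deliver 2→0: 0={prim,v=0,log=w}
step 4 deliver 0→2: —
step 5 crash(1): 1={✗back,v=0,log=-}
step 6 recover(1): 1={back,v=0,log=-}
step 7 deliver 1→2: —
step 8 deliver 1→2: —
step 9 propose(0,'r'): —
step 10 timeout(0): 0={back,v=1,log=w}

empty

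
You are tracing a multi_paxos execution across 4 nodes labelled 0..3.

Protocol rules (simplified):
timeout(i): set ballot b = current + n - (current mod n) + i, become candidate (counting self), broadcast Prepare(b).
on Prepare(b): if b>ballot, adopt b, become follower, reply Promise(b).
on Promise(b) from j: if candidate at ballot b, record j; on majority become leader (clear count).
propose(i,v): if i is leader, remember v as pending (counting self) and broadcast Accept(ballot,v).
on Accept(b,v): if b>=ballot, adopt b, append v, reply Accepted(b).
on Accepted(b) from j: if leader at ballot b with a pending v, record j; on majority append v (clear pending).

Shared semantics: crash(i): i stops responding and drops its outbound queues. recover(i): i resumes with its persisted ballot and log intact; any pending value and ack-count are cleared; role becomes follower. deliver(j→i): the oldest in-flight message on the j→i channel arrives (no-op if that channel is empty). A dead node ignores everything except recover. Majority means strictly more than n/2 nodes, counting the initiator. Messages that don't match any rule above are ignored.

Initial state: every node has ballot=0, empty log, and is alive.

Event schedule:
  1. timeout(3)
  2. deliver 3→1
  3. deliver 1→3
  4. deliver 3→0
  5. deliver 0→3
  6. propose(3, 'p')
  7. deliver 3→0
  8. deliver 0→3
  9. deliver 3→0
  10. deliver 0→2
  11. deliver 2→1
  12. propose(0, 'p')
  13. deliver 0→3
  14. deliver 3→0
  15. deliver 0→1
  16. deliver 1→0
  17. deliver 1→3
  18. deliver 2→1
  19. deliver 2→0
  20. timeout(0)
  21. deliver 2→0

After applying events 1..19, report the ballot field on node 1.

7

after 1 — timeout(3): n3:cand/b7/[-]
after 2 — deliver 3→1: n1:foll/b7/[-]
after 3 — deliver 1→3: ·
after 4 — deliver 3→0: n0:foll/b7/[-]
after 5 — deliver 0→3: n3:lead/b7/[-]
after 6 — propose(3,'p'): ·
after 7 — deliver 3→0: n0:foll/b7/[p]
after 8 — deliver 0→3: ·
after 9 — deliver 3→0: ·
after 10 — deliver 0→2: ·
after 11 — deliver 2→1: ·
after 12 — propose(0,'p'): ·
after 13 — deliver 0→3: ·
after 14 — deliver 3→0: ·
after 15 — deliver 0→1: ·
after 16 — deliver 1→0: ·
after 17 — deliver 1→3: ·
after 18 — deliver 2→1: ·
after 19 — deliver 2→0: ·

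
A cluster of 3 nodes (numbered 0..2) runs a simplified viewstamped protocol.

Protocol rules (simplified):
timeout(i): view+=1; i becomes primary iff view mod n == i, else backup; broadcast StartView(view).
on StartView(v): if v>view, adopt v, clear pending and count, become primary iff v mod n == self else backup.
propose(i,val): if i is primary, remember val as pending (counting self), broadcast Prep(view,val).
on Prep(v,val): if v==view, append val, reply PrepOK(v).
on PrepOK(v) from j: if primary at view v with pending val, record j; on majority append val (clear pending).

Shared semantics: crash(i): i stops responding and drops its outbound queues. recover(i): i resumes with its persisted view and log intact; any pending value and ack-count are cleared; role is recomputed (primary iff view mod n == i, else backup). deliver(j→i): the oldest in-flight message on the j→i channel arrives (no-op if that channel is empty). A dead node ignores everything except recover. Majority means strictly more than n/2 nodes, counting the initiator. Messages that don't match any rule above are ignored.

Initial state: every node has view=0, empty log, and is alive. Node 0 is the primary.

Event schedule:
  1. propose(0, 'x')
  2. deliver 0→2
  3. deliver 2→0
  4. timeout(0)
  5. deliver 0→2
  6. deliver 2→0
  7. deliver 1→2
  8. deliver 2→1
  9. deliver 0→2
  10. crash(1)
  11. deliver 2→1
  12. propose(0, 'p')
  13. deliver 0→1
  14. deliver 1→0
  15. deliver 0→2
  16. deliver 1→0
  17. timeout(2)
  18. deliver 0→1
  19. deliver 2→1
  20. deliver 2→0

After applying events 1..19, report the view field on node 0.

after 1 — propose(0,'x'): ·
after 2 — deliver 0→2: n2:back/v0/[x]
after 3 — deliver 2→0: n0:prim/v0/[x]
after 4 — timeout(0): n0:back/v1/[x]
after 5 — deliver 0→2: n2:back/v1/[x]
after 6 — deliver 2→0: ·
after 7 — deliver 1→2: ·
after 8 — deliver 2→1: ·
after 9 — deliver 0→2: ·
after 10 — crash(1): n1:✗back/v0/[-]
after 11 — deliver 2→1: ·
after 12 — propose(0,'p'): ·
after 13 — deliver 0→1: ·
after 14 — deliver 1→0: ·
after 15 — deliver 0→2: ·
after 16 — deliver 1→0: ·
after 17 — timeout(2): n2:prim/v2/[x]
after 18 — deliver 0→1: ·
after 19 — deliver 2→1: ·

1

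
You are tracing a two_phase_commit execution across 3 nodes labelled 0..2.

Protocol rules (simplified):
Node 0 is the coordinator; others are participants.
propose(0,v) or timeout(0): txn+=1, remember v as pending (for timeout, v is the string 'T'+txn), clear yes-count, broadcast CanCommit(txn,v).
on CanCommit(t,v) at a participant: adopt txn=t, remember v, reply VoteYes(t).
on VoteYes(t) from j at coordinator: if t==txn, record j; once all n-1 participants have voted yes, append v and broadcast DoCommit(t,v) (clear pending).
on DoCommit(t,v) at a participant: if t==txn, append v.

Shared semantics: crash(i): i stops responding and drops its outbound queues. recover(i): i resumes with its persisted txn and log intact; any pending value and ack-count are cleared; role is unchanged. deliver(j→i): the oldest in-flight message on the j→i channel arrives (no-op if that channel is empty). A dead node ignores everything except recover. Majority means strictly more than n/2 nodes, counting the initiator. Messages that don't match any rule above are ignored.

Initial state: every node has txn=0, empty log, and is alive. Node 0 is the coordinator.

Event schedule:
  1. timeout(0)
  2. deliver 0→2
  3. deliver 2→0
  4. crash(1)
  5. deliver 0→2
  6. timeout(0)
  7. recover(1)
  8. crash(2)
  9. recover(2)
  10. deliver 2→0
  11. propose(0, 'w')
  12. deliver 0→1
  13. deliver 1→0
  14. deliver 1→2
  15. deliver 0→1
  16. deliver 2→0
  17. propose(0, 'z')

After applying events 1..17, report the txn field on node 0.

1. timeout(0):  <0:coor t1 ->
2. deliver 0→2:  <2:part t1 ->
3. deliver 2→0:  nop
4. crash(1):  <1:✗part t0 ->
5. deliver 0→2:  nop
6. timeout(0):  <0:coor t2 ->
7. recover(1):  <1:part t0 ->
8. crash(2):  <2:✗part t1 ->
9. recover(2):  <2:part t1 ->
10. deliver 2→0:  nop
11. propose(0,'w'):  <0:coor t3 ->
12. deliver 0→1:  <1:part t1 ->
13. deliver 1→0:  nop
14. deliver 1→2:  nop
15. deliver 0→1:  <1:part t2 ->
16. deliver 2→0:  nop
17. propose(0,'z'):  <0:coor t4 ->

4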